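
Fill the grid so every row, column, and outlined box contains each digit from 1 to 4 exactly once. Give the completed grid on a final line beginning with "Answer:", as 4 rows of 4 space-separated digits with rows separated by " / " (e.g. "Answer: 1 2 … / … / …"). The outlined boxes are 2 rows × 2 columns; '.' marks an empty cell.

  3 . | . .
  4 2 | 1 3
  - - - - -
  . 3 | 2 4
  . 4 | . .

Step 1. [r4c1∈{1,2}] row 4 places 2 nowhere but r4c1. So r4c1=2.
Step 2. [r1c4∈{2}] r1c4 has the single candidate 2 ⇒ r1c4=2.
Step 3. [r4c4∈{1}] only 1 remains possible at r4c4, so r4c4=1.
Step 4. [r4c3∈{3}] only 3 remains possible at r4c3, so r4c3=3.
Step 5. [r1c2∈{1}] only 1 remains possible at r1c2 ⇒ r1c2=1.
Step 6. [r1c3∈{4}] only 4 remains possible at r1c3. So r1c3=4.
Step 7. [r3c1∈{1}] r3c1 is down to just 1. So r3c1=1.

Answer: 3 1 4 2 / 4 2 1 3 / 1 3 2 4 / 2 4 3 1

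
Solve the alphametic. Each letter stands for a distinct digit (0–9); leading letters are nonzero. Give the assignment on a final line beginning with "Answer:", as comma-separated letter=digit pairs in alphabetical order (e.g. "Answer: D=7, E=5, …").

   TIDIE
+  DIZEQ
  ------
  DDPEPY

Step 1. [col 1: E + Q ≡ Y (mod 10)] several values work for Q in column 1 (E + Q ≡ Y (mod 10), carry-in 0); try Q=3, so Q=3.
Step 2. [col 1: E + Q ≡ Y (mod 10)] E=7 is one option consistent with column 1 (E + Q ≡ Y (mod 10), carry-in 0) — take it, so E=7.
Step 3. [D] adding two 5-digit numbers gives at most 5+1 digits, and here it does — D is that final carry and must be 1. So D=1.
Step 4. [col 1: E + Q ≡ Y (mod 10)] column 1: given E=7, Q=3, carry-in 0, and digits 1,3,7 already taken and all letters distinct, E+Q≡Y (mod 10) forces Y=0. So Y=0.
Step 5. [col 2: I + E ≡ P (mod 10)] column 2 (I + E ≡ P (mod 10), carry-in 1) doesn't pin P yet; pick P=6 and continue. So P=6.
Step 6. [col 2: I + E ≡ P (mod 10)] column 2 reads I+E+carry(1)=P with E=7, P=6; with digits 0,1,3,6,7 already taken and all letters distinct, the only value for I is 8, so I=8.
Step 7. [col 3: D + Z ≡ E (mod 10)] column 3: given D=1, E=7, carry-in 1, and digits 0,1,3,6,7,8 already taken and all letters distinct, D+Z≡E (mod 10) forces Z=5 ⇒ Z=5.
Step 8. [col 5: T + D ≡ D (mod 10)] column 5: given D=1, carry-in 1, and digits 0,1,3,5,6,7,8 already taken and all letters distinct, T+D≡D (mod 10) forces T=9, so T=9.

Answer: D=1, E=7, I=8, P=6, Q=3, T=9, Y=0, Z=5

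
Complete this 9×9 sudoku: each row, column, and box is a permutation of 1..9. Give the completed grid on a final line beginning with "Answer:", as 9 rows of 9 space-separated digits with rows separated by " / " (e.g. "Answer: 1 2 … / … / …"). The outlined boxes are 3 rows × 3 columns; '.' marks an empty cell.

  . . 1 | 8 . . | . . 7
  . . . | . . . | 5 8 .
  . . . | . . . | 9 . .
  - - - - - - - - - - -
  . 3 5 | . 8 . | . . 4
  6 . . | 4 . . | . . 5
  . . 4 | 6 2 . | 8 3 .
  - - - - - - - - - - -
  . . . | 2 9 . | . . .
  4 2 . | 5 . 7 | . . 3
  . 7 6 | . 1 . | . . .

Step 1. [r8c3∈{8,9}] r8c3 is the only open cell in row 8 admitting 8 ⇒ r8c3=8.
Step 2. [r9c1∈{3,5,9}] in box 7, 9 fits only at r9c1, so r9c1=9.
Step 3. [r1c7∈{2,3,4,6}] r1c7 is the only open cell in col 7 admitting 3, so r1c7=3.
Step 4. [r8c5∈{6}] only 6 remains possible at r8c5. So r8c5=6.
Step 5. [r8c7∈{1}] r8c7 is down to just 1. So r8c7=1.
Step 6. [r6c9∈{1,9}] col 9 places 9 nowhere but r6c9 ⇒ r6c9=9.
Step 7. [r6c1∈{1,7}] across row 6, 7 lands solely at r6c1 ⇒ r6c1=7.
Step 8. [r3c1∈{2,3,5,8}] in col 1, 8 fits only at r3c1, so r3c1=8.
Step 9. [r7c3∈{3}] r7c3 is down to just 3, so r7c3=3.
Step 10. [r2c1∈{2,3}] r2c1 is the only open cell in col 1 admitting 3 ⇒ r2c1=3.
Step 11. [r6c2∈{1}] nothing but 1 survives at r6c2. So r6c2=1.
Step 12. [r7c2∈{5}] r7c2's peers cover all but 5. So r7c2=5.
Step 13. [r4c1∈{2}] nothing but 2 survives at r4c1. So r4c1=2.
Step 14. [r5c3∈{9}] r5c3 has the single candidate 9 ⇒ r5c3=9.
Step 15. [r6c6∈{5}] r6c6's peers cover all but 5. So r6c6=5.
Step 16. [r3c5∈{3,4,5,7}] row 3 places 5 nowhere but r3c5. So r3c5=5.
Step 17. [r1c5∈{4}] nothing but 4 survives at r1c5. So r1c5=4.
Step 18. [r3c8∈{1,2,4,6}] 4 has one home in box 3: r3c8 ⇒ r3c8=4.
Step 19. [r2c5∈{7}] r2c5's peers cover all but 7, so r2c5=7.
Step 20. [r4c4∈{1,7,9}] 7 has one home in col 4: r4c4 ⇒ r4c4=7.
Step 21. [r2c4∈{1,9}] 9 has one home in col 4: r2c4. So r2c4=9.
Step 22. [r3c2∈{6}] r3c2's peers cover all but 6 ⇒ r3c2=6.
Step 23. [r3c4∈{1,3}] in col 4, 1 fits only at r3c4. So r3c4=1.
Step 24. [r3c9∈{2}] r3c9's peers cover all but 2. So r3c9=2.
Step 25. [r1c8∈{6}] nothing but 6 survives at r1c8, so r1c8=6.
Step 26. [r7c8∈{7}] r7c8 has the single candidate 7 ⇒ r7c8=7.
Step 27. [r4c8∈{1}] r4c8 is down to just 1. So r4c8=1.
Step 28. [r3c6∈{3}] only 3 remains possible at r3c6 ⇒ r3c6=3.
Step 29. [r9c9∈{8}] r9c9's peers cover all but 8 ⇒ r9c9=8.
Step 30. [r9c6∈{4}] r9c6's peers cover all but 4, so r9c6=4.
Step 31. [r5c8∈{2}] nothing but 2 survives at r5c8 ⇒ r5c8=2.
Step 32. [r2c3∈{2}] r2c3 has the single candidate 2, so r2c3=2.
Step 33. [r4c7∈{6}] only 6 remains possible at r4c7 ⇒ r4c7=6.
Step 34. [r5c2∈{8}] r5c2 is down to just 8. So r5c2=8.
Step 35. [r1c6∈{2}] r1c6 has the single candidate 2. So r1c6=2.
Step 36. [r2c6∈{6}] r2c6's peers cover all but 6 ⇒ r2c6=6.
Step 37. [r1c2∈{9}] r1c2's peers cover all but 9. So r1c2=9.
Step 38. [r5c7∈{7}] r5c7 is down to just 7, so r5c7=7.
Step 39. [r9c7∈{2}] r9c7's peers cover all but 2 ⇒ r9c7=2.
Step 40. [r4c6∈{9}] nothing but 9 survives at r4c6. So r4c6=9.
Step 41. [r7c6∈{8}] r7c6 is down to just 8. So r7c6=8.
Step 42. [r7c7∈{4}] r7c7 has the single candidate 4, so r7c7=4.
Step 43. [r5c5∈{3}] r5c5's peers cover all but 3. So r5c5=3.
Step 44. [r8c8∈{9}] only 9 remains possible at r8c8 ⇒ r8c8=9.
Step 45. [r3c3∈{7}] r3c3's peers cover all but 7 ⇒ r3c3=7.
Step 46. [r5c6∈{1}] only 1 remains possible at r5c6 ⇒ r5c6=1.
Step 47. [r9c4∈{3}] r9c4 has the single candidate 3, so r9c4=3.
Step 48. [r1c1∈{5}] r1c1's peers cover all but 5. So r1c1=5.
Step 49. [r7c9∈{6}] nothing but 6 survives at r7c9. So r7c9=6.
Step 50. [r2c9∈{1}] r2c9 has the single candidate 1, so r2c9=1.
Step 51. [r9c8∈{5}] nothing but 5 survives at r9c8 ⇒ r9c8=5.
Step 52. [r2c2∈{4}] r2c2's peers cover all but 4 ⇒ r2c2=4.
Step 53. [r7c1∈{1}] r7c1's peers cover all but 1, so r7c1=1.

Answer: 5 9 1 8 4 2 3 6 7 / 3 4 2 9 7 6 5 8 1 / 8 6 7 1 5 3 9 4 2 / 2 3 5 7 8 9 6 1 4 / 6 8 9 4 3 1 7 2 5 / 7 1 4 6 2 5 8 3 9 / 1 5 3 2 9 8 4 7 6 / 4 2 8 5 6 7 1 9 3 / 9 7 6 3 1 4 2 5 8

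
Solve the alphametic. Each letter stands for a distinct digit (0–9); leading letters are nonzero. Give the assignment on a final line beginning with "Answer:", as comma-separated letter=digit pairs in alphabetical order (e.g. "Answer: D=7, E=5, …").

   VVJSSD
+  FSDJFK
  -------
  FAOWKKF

Step 1. [col 1: D + K ≡ F (mod 10)] column 1 (D + K ≡ F (mod 10), carry-in 0) doesn't pin F yet; pick F=1 and continue ⇒ F=1.
Step 2. [col 1: D + K ≡ F (mod 10)] several values work for D in column 1 (D + K ≡ F (mod 10), carry-in 0); try D=4, so D=4.
Step 3. [col 1: D + K ≡ F (mod 10)] column 1 reads D+K+carry(0)=F with D=4, F=1; with digits 1,4 already taken and all letters distinct, the only value for K is 7, so K=7.
Step 4. [col 2: S + F ≡ K (mod 10)] column 2: given F=1, K=7, carry-in 1, and digits 1,4,7 already taken and all letters distinct, S+F≡K (mod 10) forces S=5. So S=5.
Step 5. [col 3: S + J ≡ K (mod 10)] column 3 reads S+J+carry(0)=K with S=5, K=7; with digits 1,4,5,7 already taken and all letters distinct, the only value for J is 2. So J=2.
Step 6. [col 4: J + D ≡ W (mod 10)] column 4: given J=2, D=4, carry-in 0, and digits 1,2,4,5,7 already taken and all letters distinct, J+D≡W (mod 10) forces W=6. So W=6.
Step 7. [col 5: V + S ≡ O (mod 10)] several values work for O in column 5 (V + S ≡ O (mod 10), carry-in 0); try O=3. So O=3.
Step 8. [col 5: V + S ≡ O (mod 10)] column 5 reads V+S+carry(0)=O with S=5, O=3; with digits 1,2,3,4,5,6,7 already taken and all letters distinct, the only value for V is 8, so V=8.
Step 9. [col 6: V + F ≡ A (mod 10)] column 6 reads V+F+carry(1)=A with V=8, F=1; with digits 1,2,3,4,5,6,7,8 already taken and all letters distinct, the only value for A is 0, so A=0.

Answer: A=0, D=4, F=1, J=2, K=7, O=3, S=5, V=8, W=6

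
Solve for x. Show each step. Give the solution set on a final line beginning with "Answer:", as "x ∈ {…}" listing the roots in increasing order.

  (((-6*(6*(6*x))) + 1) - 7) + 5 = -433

Step 1. [(((-6*(6*(6*x))) + 1) - 7) + 5 = -433] the outer +5 inverts by subtracting 5 ⇒ sub: ((-6*(6*(6*x))) + 1) - 7 = -438.
Step 2. [((-6*(6*(6*x))) + 1) - 7 = -438] -7 is outermost — add 7 both sides, so sub: (-6*(6*(6*x))) + 1 = -431.
Step 3. [(-6*(6*(6*x))) + 1 = -431] peel the +1: subtract 1 from each side. So sub: -6*(6*(6*x)) = -432.
Step 4. [-6*(6*(6*x)) = -432] -6·(inner) — divide through by -6, so div: 6*(6*x) = 72.
Step 5. [6*(6*x) = 72] LHS = 6·(…); ÷6 both sides. So div: 6*x = 12.
Step 6. [6*x = 12] leading coefficient 6: divide by 6 ⇒ div: x = 2.

Answer: x ∈ {2}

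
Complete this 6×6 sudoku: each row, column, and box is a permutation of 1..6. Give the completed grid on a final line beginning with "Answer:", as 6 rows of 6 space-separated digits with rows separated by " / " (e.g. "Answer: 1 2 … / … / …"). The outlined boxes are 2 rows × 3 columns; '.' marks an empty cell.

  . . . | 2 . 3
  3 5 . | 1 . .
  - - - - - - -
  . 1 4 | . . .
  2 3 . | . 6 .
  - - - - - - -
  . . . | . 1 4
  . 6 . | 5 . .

Step 1. [r6c6∈{2}] only 2 remains possible at r6c6 ⇒ r6c6=2.
Step 2. [r4c3∈{5}] nothing but 5 survives at r4c3, so r4c3=5.
Step 3. [r6c5∈{3}] r6c5 is down to just 3, so r6c5=3.
Step 4. [r1c5∈{4,5}] r1c5 is the only open cell in row 1 admitting 5. So r1c5=5.
Step 5. [r6c3∈{1}] r6c3 has the single candidate 1. So r6c3=1.
Step 6. [r2c3∈{2,6}] row 2 places 2 nowhere but r2c3, so r2c3=2.
Step 7. [r1c1∈{1,4,6}] 1 has one home in row 1: r1c1 ⇒ r1c1=1.
Step 8. [r3c4∈{3}] r3c4 has the single candidate 3, so r3c4=3.
Step 9. [r2c5∈{4}] r2c5 has the single candidate 4, so r2c5=4.
Step 10. [r5c2∈{2}] only 2 remains possible at r5c2 ⇒ r5c2=2.
Step 11. [r3c5∈{2}] nothing but 2 survives at r3c5, so r3c5=2.
Step 12. [r5c1∈{5}] only 5 remains possible at r5c1 ⇒ r5c1=5.
Step 13. [r1c2∈{4}] r1c2's peers cover all but 4. So r1c2=4.
Step 14. [r1c3∈{6}] nothing but 6 survives at r1c3. So r1c3=6.
Step 15. [r3c1∈{6}] r3c1's peers cover all but 6 ⇒ r3c1=6.
Step 16. [r2c6∈{6}] only 6 remains possible at r2c6, so r2c6=6.
Step 17. [r3c6∈{5}] only 5 remains possible at r3c6 ⇒ r3c6=5.
Step 18. [r5c4∈{6}] only 6 remains possible at r5c4, so r5c4=6.
Step 19. [r6c1∈{4}] r6c1 has the single candidate 4. So r6c1=4.
Step 20. [r5c3∈{3}] r5c3's peers cover all but 3 ⇒ r5c3=3.
Step 21. [r4c6∈{1}] nothing but 1 survives at r4c6, so r4c6=1.
Step 22. [r4c4∈{4}] r4c4 is down to just 4, so r4c4=4.

Answer: 1 4 6 2 5 3 / 3 5 2 1 4 6 / 6 1 4 3 2 5 / 2 3 5 4 6 1 / 5 2 3 6 1 4 / 4 6 1 5 3 2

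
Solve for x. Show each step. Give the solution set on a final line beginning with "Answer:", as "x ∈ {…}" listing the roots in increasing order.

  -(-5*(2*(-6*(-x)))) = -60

Step 1. [-(-5*(2*(-6*(-x)))) = -60] LHS negated; negate both sides, so neg: -5*(2*(-6*(-x))) = 60.
Step 2. [-5*(2*(-6*(-x))) = 60] divide by the outer -5. So div: 2*(-6*(-x)) = -12.
Step 3. [2*(-6*(-x)) = -12] leading coefficient 2: divide by 2 ⇒ div: -6*(-x) = -6.
Step 4. [-6*(-x) = -6] LHS = -6·(…); ÷-6 both sides, so div: -x = 1.
Step 5. [-x = 1] flip signs both sides, so neg: x = -1.

Answer: x ∈ {-1}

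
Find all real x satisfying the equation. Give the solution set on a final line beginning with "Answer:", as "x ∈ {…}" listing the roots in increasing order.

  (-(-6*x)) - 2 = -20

Step 1. [(-(-6*x)) - 2 = -20] the outer -2 inverts by adding 2. So sub: -(-6*x) = -18.
Step 2. [-(-6*x) = -18] flip signs both sides ⇒ neg: -6*x = 18.
Step 3. [-6*x = 18] leading coefficient -6: divide by -6 ⇒ div: x = -3.

Answer: x ∈ {-3}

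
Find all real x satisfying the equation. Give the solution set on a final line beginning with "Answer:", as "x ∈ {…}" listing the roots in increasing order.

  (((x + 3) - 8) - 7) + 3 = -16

Step 1. [(((x + 3) - 8) - 7) + 3 = -16] peel the +3: subtract 3 from each side. So sub: ((x + 3) - 8) - 7 = -19.
Step 2. [((x + 3) - 8) - 7 = -19] add 7: x sits inside (… - 7), so sub: (x + 3) - 8 = -12.
Step 3. [(x + 3) - 8 = -12] add 8: x sits inside (… - 8) ⇒ sub: x + 3 = -4.
Step 4. [x + 3 = -4] subtract 3: x sits inside (… + 3). So sub: x = -7.

Answer: x ∈ {-7}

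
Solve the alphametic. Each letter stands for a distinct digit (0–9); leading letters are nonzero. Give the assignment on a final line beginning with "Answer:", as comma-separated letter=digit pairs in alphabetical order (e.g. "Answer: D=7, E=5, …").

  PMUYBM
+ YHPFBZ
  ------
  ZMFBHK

Step 1. [col 1: M + Z ≡ K (mod 10)] K=0 is one option consistent with column 1 (M + Z ≡ K (mod 10), carry-in 0) — take it. So K=0.
Step 2. [col 1: M + Z ≡ K (mod 10)] column 1 (M + Z ≡ K (mod 10), carry-in 0) doesn't pin M yet; pick M=2 and continue ⇒ M=2.
Step 3. [col 1: M + Z ≡ K (mod 10)] column 1: given M=2, K=0, carry-in 0, and digits 0,2 already taken and all letters distinct, M+Z≡K (mod 10) forces Z=8, so Z=8.
Step 4. [col 2: B + B ≡ H (mod 10)] B=4 is one option consistent with column 2 (B + B ≡ H (mod 10), carry-in 1) — take it. So B=4.
Step 5. [col 2: B + B ≡ H (mod 10)] in column 2 we have B+B≡H with carry-in 1; given B=4 and digits 0,2,4,8 already taken and all letters distinct, that pins H to 9 ⇒ H=9.
Step 6. [col 3: Y + F ≡ B (mod 10)] no forcing yet in column 3 (carry-in 0); Y=1 is free and consistent — try it, so Y=1.
Step 7. [col 3: Y + F ≡ B (mod 10)] column 3 reads Y+F+carry(0)=B with Y=1, B=4; with digits 0,1,2,4,8,9 already taken and all letters distinct, the only value for F is 3, so F=3.
Step 8. [col 4: U + P ≡ F (mod 10)] P=6 is one option consistent with column 4 (U + P ≡ F (mod 10), carry-in 0) — take it. So P=6.
Step 9. [col 4: U + P ≡ F (mod 10)] column 4 reads U+P+carry(0)=F with P=6, F=3; with digits 0,1,2,3,4,6,8,9 already taken and all letters distinct, the only value for U is 7. So U=7.

Answer: B=4, F=3, H=9, K=0, M=2, P=6, U=7, Y=1, Z=8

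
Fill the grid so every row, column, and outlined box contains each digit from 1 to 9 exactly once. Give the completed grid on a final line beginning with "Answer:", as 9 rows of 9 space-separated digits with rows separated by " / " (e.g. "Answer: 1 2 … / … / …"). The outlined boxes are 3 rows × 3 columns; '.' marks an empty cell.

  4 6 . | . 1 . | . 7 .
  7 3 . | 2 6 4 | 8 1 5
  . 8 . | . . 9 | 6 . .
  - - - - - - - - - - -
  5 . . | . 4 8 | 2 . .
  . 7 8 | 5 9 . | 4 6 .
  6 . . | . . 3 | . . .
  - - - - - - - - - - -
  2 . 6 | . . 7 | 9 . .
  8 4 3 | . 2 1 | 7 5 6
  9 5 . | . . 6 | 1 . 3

Step 1. [r1c9∈{2,9}] in box 3, 9 fits only at r1c9, so r1c9=9.
Step 2. [r6c5∈{7}] only 7 remains possible at r6c5 ⇒ r6c5=7.
Step 3. [r6c4∈{1}] only 1 remains possible at r6c4 ⇒ r6c4=1.
Step 4. [r9c5∈{8}] only 8 remains possible at r9c5. So r9c5=8.
Step 5. [r1c3∈{2,5}] r1c3 is the only open cell in row 1 admitting 2 ⇒ r1c3=2.
Step 6. [r6c9∈{8}] r6c9 is down to just 8. So r6c9=8.
Step 7. [r7c9∈{4}] r7c9 has the single candidate 4, so r7c9=4.
Step 8. [r6c8∈{9}] r6c8 has the single candidate 9. So r6c8=9.
Step 9. [r7c4∈{3}] only 3 remains possible at r7c4 ⇒ r7c4=3.
Step 10. [r5c9∈{1}] only 1 remains possible at r5c9. So r5c9=1.
Step 11. [r3c8∈{2,3,4}] r3c8 is the only open cell in row 3 admitting 4, so r3c8=4.
Step 12. [r3c3∈{1,5}] in col 3, 5 fits only at r3c3. So r3c3=5.
Step 13. [r4c2∈{1,9}] r4c2 is the only open cell in col 2 admitting 9, so r4c2=9.
Step 14. [r7c8∈{8}] r7c8 is down to just 8 ⇒ r7c8=8.
Step 15. [r7c5∈{5}] r7c5 has the single candidate 5. So r7c5=5.
Step 16. [r6c3∈{4}] r6c3 is down to just 4. So r6c3=4.
Step 17. [r8c4∈{9}] only 9 remains possible at r8c4, so r8c4=9.
Step 18. [r3c5∈{3}] only 3 remains possible at r3c5 ⇒ r3c5=3.
Step 19. [r3c4∈{7}] only 7 remains possible at r3c4 ⇒ r3c4=7.
Step 20. [r1c6∈{5}] nothing but 5 survives at r1c6. So r1c6=5.
Step 21. [r5c1∈{3}] r5c1 has the single candidate 3, so r5c1=3.
Step 22. [r3c9∈{2}] r3c9's peers cover all but 2. So r3c9=2.
Step 23. [r6c7∈{5}] r6c7's peers cover all but 5. So r6c7=5.
Step 24. [r3c1∈{1}] r3c1's peers cover all but 1, so r3c1=1.
Step 25. [r4c3∈{1}] r4c3's peers cover all but 1 ⇒ r4c3=1.
Step 26. [r9c3∈{7}] r9c3's peers cover all but 7, so r9c3=7.
Step 27. [r4c9∈{7}] nothing but 7 survives at r4c9. So r4c9=7.
Step 28. [r2c3∈{9}] r2c3 is down to just 9, so r2c3=9.
Step 29. [r1c7∈{3}] only 3 remains possible at r1c7 ⇒ r1c7=3.
Step 30. [r6c2∈{2}] only 2 remains possible at r6c2. So r6c2=2.
Step 31. [r9c4∈{4}] r9c4 has the single candidate 4. So r9c4=4.
Step 32. [r5c6∈{2}] r5c6's peers cover all but 2 ⇒ r5c6=2.
Step 33. [r9c8∈{2}] r9c8's peers cover all but 2 ⇒ r9c8=2.
Step 34. [r7c2∈{1}] only 1 remains possible at r7c2. So r7c2=1.
Step 35. [r4c8∈{3}] r4c8's peers cover all but 3 ⇒ r4c8=3.
Step 36. [r4c4∈{6}] nothing but 6 survives at r4c4 ⇒ r4c4=6.
Step 37. [r1c4∈{8}] nothing but 8 survives at r1c4 ⇒ r1c4=8.

Answer: 4 6 2 8 1 5 3 7 9 / 7 3 9 2 6 4 8 1 5 / 1 8 5 7 3 9 6 4 2 / 5 9 1 6 4 8 2 3 7 / 3 7 8 5 9 2 4 6 1 / 6 2 4 1 7 3 5 9 8 / 2 1 6 3 5 7 9 8 4 / 8 4 3 9 2 1 7 5 6 / 9 5 7 4 8 6 1 2 3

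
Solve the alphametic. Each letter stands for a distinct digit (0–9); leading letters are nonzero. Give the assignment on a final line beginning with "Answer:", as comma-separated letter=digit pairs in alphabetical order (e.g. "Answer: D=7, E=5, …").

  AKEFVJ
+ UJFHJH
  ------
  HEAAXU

Step 1. [col 1: J + H ≡ U (mod 10)] no forcing yet in column 1 (carry-in 0); J=6 is free and consistent — try it, so J=6.
Step 2. [col 1: J + H ≡ U (mod 10)] column 1 (J + H ≡ U (mod 10), carry-in 0) doesn't pin H yet; pick H=5 and continue ⇒ H=5.
Step 3. [col 1: J + H ≡ U (mod 10)] column 1 reads J+H+carry(0)=U with J=6, H=5; with digits 5,6 already taken and all letters distinct, the only value for U is 1. So U=1.
Step 4. [col 2: V + J ≡ X (mod 10)] no forcing yet in column 2 (carry-in 1); X=9 is free and consistent — try it, so X=9.
Step 5. [col 2: V + J ≡ X (mod 10)] from column 2 (J=6, X=9, carry-in 1, digits 1,5,6,9 already taken and all letters distinct): V must equal 2 ⇒ V=2.
Step 6. [col 3: F + H ≡ A (mod 10)] column 3 (F + H ≡ A (mod 10), carry-in 0) doesn't pin F yet; pick F=8 and continue ⇒ F=8.
Step 7. [col 3: F + H ≡ A (mod 10)] in column 3 we have F+H≡A with carry-in 0; given F=8, H=5 and digits 1,2,5,6,8,9 already taken and all letters distinct, that pins A to 3. So A=3.
Step 8. [col 4: E + F ≡ A (mod 10)] in column 4 we have E+F≡A with carry-in 1; given F=8, A=3 and digits 1,2,3,5,6,8,9 already taken and all letters distinct, that pins E to 4 ⇒ E=4.
Step 9. [col 5: K + J ≡ E (mod 10)] column 5 reads K+J+carry(1)=E with J=6, E=4; with digits 1,2,3,4,5,6,8,9 already taken and all letters distinct, the only value for K is 7. So K=7.

Answer: A=3, E=4, F=8, H=5, J=6, K=7, U=1, V=2, X=9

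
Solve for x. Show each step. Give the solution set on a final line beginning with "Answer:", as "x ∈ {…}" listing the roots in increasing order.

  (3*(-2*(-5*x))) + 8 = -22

Step 1. [(3*(-2*(-5*x))) + 8 = -22] peel the +8: subtract 8 from each side. So sub: 3*(-2*(-5*x)) = -30.
Step 2. [3*(-2*(-5*x)) = -30] divide by the outer 3. So div: -2*(-5*x) = -10.
Step 3. [-2*(-5*x) = -10] leading coefficient -2: divide by -2. So div: -5*x = 5.
Step 4. [-5*x = 5] -5·(inner) — divide through by -5 ⇒ div: x = -1.

Answer: x ∈ {-1}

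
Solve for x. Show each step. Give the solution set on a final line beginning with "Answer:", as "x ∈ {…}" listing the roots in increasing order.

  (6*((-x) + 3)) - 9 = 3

Step 1. [(6*((-x) + 3)) - 9 = 3] -9 is outermost — add 9 both sides. So sub: 6*((-x) + 3) = 12.
Step 2. [6*((-x) + 3) = 12] 6 out front; divide by 6, so div: (-x) + 3 = 2.
Step 3. [(-x) + 3 = 2] subtract 3: x sits inside (… + 3), so sub: -x = -1.
Step 4. [-x = -1] flip signs both sides. So neg: x = 1.

Answer: x ∈ {1}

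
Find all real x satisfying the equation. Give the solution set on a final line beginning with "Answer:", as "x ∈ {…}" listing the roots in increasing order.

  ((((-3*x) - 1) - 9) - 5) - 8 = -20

Step 1. [((((-3*x) - 1) - 9) - 5) - 8 = -20] the outer -8 inverts by adding 8, so sub: (((-3*x) - 1) - 9) - 5 = -12.
Step 2. [(((-3*x) - 1) - 9) - 5 = -12] -5 is outermost — add 5 both sides ⇒ sub: ((-3*x) - 1) - 9 = -7.
Step 3. [((-3*x) - 1) - 9 = -7] the outer -9 inverts by adding 9, so sub: (-3*x) - 1 = 2.
Step 4. [(-3*x) - 1 = 2] 1 comes off first (add 1). So sub: -3*x = 3.
Step 5. [-3*x = 3] -3 out front; divide by -3. So div: x = -1.

Answer: x ∈ {-1}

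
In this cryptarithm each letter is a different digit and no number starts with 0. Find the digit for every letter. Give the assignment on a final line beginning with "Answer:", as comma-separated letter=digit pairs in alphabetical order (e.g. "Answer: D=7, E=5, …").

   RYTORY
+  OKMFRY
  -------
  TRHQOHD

Step 1. [T] the sum has 7 digits but both addends have 6; that extra leading digit T is the final carry, namely 1, so T=1.
Step 2. [col 1: Y + Y ≡ D (mod 10)] D=6 is one option consistent with column 1 (Y + Y ≡ D (mod 10), carry-in 0) — take it. So D=6.
Step 3. [col 1: Y + Y ≡ D (mod 10)] column 1 (Y + Y ≡ D (mod 10), carry-in 0) doesn't pin Y yet; pick Y=8 and continue. So Y=8.
Step 4. [col 2: R + R ≡ H (mod 10)] H=5 is one option consistent with column 2 (R + R ≡ H (mod 10), carry-in 1) — take it. So H=5.
Step 5. [col 2: R + R ≡ H (mod 10)] column 2 (R + R ≡ H (mod 10), carry-in 1) doesn't pin R yet; pick R=2 and continue. So R=2.
Step 6. [col 3: O + F ≡ O (mod 10)] from column 3 (nothing yet, carry-in 0, digits 1,2,5,6,8 already taken and all letters distinct): F must equal 0 ⇒ F=0.
Step 7. [col 3: O + F ≡ O (mod 10)] no forcing yet in column 3 (carry-in 0); O=9 is free and consistent — try it, so O=9.
Step 8. [col 4: T + M ≡ Q (mod 10)] column 4 reads T+M+carry(0)=Q with T=1; with digits 0,1,2,5,6,8,9 already taken and all letters distinct, the only value for Q is 4. So Q=4.
Step 9. [col 4: T + M ≡ Q (mod 10)] from column 4 (T=1, Q=4, carry-in 0, digits 0,1,2,4,5,6,8,9 already taken and all letters distinct): M must equal 3, so M=3.
Step 10. [col 5: Y + K ≡ H (mod 10)] column 5: given Y=8, H=5, carry-in 0, and digits 0,1,2,3,4,5,6,8,9 already taken and all letters distinct, Y+K≡H (mod 10) forces K=7. So K=7.

Answer: D=6, F=0, H=5, K=7, M=3, O=9, Q=4, R=2, T=1, Y=8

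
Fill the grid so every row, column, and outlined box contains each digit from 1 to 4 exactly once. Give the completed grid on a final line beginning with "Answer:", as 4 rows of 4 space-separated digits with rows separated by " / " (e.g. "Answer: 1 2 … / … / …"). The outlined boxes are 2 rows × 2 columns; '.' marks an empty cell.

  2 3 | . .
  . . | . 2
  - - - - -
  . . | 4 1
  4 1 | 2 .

Step 1. [r2c3∈{1,3}] r2c3 is the only open cell in row 2 admitting 3. So r2c3=3.
Step 2. [r1c4∈{4}] only 4 remains possible at r1c4. So r1c4=4.
Step 3. [r2c1∈{1}] r2c1's peers cover all but 1, so r2c1=1.
Step 4. [r3c1∈{3}] only 3 remains possible at r3c1, so r3c1=3.
Step 5. [r2c2∈{4}] r2c2 is down to just 4 ⇒ r2c2=4.
Step 6. [r4c4∈{3}] nothing but 3 survives at r4c4 ⇒ r4c4=3.
Step 7. [r1c3∈{1}] r1c3 is down to just 1. So r1c3=1.
Step 8. [r3c2∈{2}] r3c2 is down to just 2 ⇒ r3c2=2.

Answer: 2 3 1 4 / 1 4 3 2 / 3 2 4 1 / 4 1 2 3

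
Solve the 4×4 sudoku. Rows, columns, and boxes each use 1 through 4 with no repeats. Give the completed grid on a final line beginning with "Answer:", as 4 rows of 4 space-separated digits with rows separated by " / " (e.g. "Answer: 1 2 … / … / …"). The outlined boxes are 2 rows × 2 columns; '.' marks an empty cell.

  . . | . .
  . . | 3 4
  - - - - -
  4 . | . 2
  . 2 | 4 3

Step 1. [r2c2∈{1}] r2c2 is down to just 1. So r2c2=1.
Step 2. [r1c3∈{1,2}] 2 has one home in col 3: r1c3. So r1c3=2.
Step 3. [r1c1∈{3}] r1c1 is down to just 3 ⇒ r1c1=3.
Step 4. [r1c4∈{1}] nothing but 1 survives at r1c4, so r1c4=1.
Step 5. [r3c3∈{1}] only 1 remains possible at r3c3. So r3c3=1.
Step 6. [r4c1∈{1}] only 1 remains possible at r4c1. So r4c1=1.
Step 7. [r3c2∈{3}] r3c2's peers cover all but 3 ⇒ r3c2=3.
Step 8. [r1c2∈{4}] r1c2 is down to just 4. So r1c2=4.
Step 9. [r2c1∈{2}] nothing but 2 survives at r2c1 ⇒ r2c1=2.

Answer: 3 4 2 1 / 2 1 3 4 / 4 3 1 2 / 1 2 4 3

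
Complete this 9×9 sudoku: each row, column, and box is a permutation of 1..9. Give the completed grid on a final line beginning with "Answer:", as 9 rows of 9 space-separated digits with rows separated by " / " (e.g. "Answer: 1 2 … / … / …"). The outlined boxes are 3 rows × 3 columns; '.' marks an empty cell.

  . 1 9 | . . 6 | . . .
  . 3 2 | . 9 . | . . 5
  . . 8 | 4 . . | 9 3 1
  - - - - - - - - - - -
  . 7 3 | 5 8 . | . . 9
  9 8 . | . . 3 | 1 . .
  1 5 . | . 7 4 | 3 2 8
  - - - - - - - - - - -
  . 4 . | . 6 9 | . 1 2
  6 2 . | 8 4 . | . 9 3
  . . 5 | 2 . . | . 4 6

Step 1. [r7c3∈{7}] nothing but 7 survives at r7c3. So r7c3=7.
Step 2. [r4c6∈{1,2}] row 4 places 1 nowhere but r4c6 ⇒ r4c6=1.
Step 3. [r1c7∈{2,4,7,8}] r1c7 is the only open cell in col 7 admitting 2, so r1c7=2.
Step 4. [r9c6∈{7}] r9c6 is down to just 7, so r9c6=7.
Step 5. [r9c7∈{8}] r9c7's peers cover all but 8 ⇒ r9c7=8.
Step 6. [r4c8∈{6}] r4c8 is down to just 6 ⇒ r4c8=6.
Step 7. [r3c1∈{5,7}] in row 3, 7 fits only at r3c1 ⇒ r3c1=7.
Step 8. [r7c4∈{3}] r7c4 has the single candidate 3. So r7c4=3.
Step 9. [r5c3∈{4,6}] r5c3 is the only open cell in col 3 admitting 4 ⇒ r5c3=4.
Step 10. [r1c9∈{4,7}] in col 9, 4 fits only at r1c9. So r1c9=4.
Step 11. [r8c7∈{5,7}] in row 8, 7 fits only at r8c7. So r8c7=7.
Step 12. [r1c8∈{7,8}] across row 1, 8 lands solely at r1c8. So r1c8=8.
Step 13. [r2c8∈{7}] r2c8's peers cover all but 7, so r2c8=7.
Step 14. [r3c6∈{2,5}] col 6 places 2 nowhere but r3c6 ⇒ r3c6=2.
Step 15. [r6c4∈{6,9}] across row 6, 9 lands solely at r6c4. So r6c4=9.
Step 16. [r1c5∈{3,5}] r1c5 is the only open cell in row 1 admitting 3. So r1c5=3.
Step 17. [r7c1∈{8}] only 8 remains possible at r7c1 ⇒ r7c1=8.
Step 18. [r5c8∈{5}] only 5 remains possible at r5c8, so r5c8=5.
Step 19. [r1c4∈{7}] r1c4's peers cover all but 7 ⇒ r1c4=7.
Step 20. [r4c7∈{4}] r4c7 has the single candidate 4, so r4c7=4.
Step 21. [r2c1∈{4}] r2c1's peers cover all but 4 ⇒ r2c1=4.
Step 22. [r9c2∈{9}] r9c2's peers cover all but 9. So r9c2=9.
Step 23. [r2c7∈{6}] only 6 remains possible at r2c7. So r2c7=6.
Step 24. [r4c1∈{2}] r4c1's peers cover all but 2, so r4c1=2.
Step 25. [r6c3∈{6}] r6c3 is down to just 6. So r6c3=6.
Step 26. [r3c5∈{5}] r3c5 has the single candidate 5 ⇒ r3c5=5.
Step 27. [r2c6∈{8}] r2c6's peers cover all but 8, so r2c6=8.
Step 28. [r1c1∈{5}] r1c1 has the single candidate 5. So r1c1=5.
Step 29. [r9c5∈{1}] nothing but 1 survives at r9c5, so r9c5=1.
Step 30. [r8c6∈{5}] only 5 remains possible at r8c6 ⇒ r8c6=5.
Step 31. [r7c7∈{5}] r7c7 has the single candidate 5 ⇒ r7c7=5.
Step 32. [r8c3∈{1}] r8c3 has the single candidate 1. So r8c3=1.
Step 33. [r5c9∈{7}] nothing but 7 survives at r5c9, so r5c9=7.
Step 34. [r5c4∈{6}] r5c4 is down to just 6. So r5c4=6.
Step 35. [r9c1∈{3}] r9c1's peers cover all but 3 ⇒ r9c1=3.
Step 36. [r3c2∈{6}] r3c2's peers cover all but 6. So r3c2=6.
Step 37. [r2c4∈{1}] r2c4's peers cover all but 1. So r2c4=1.
Step 38. [r5c5∈{2}] only 2 remains possible at r5c5 ⇒ r5c5=2.

Answer: 5 1 9 7 3 6 2 8 4 / 4 3 2 1 9 8 6 7 5 / 7 6 8 4 5 2 9 3 1 / 2 7 3 5 8 1 4 6 9 / 9 8 4 6 2 3 1 5 7 / 1 5 6 9 7 4 3 2 8 / 8 4 7 3 6 9 5 1 2 / 6 2 1 8 4 5 7 9 3 / 3 9 5 2 1 7 8 4 6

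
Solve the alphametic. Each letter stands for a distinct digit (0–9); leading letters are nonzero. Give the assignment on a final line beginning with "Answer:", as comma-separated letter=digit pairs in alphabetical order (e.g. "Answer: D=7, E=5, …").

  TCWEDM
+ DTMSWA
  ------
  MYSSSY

Step 1. [col 1: M + A ≡ Y (mod 10)] Y=5 is one option consistent with column 1 (M + A ≡ Y (mod 10), carry-in 0) — take it. So Y=5.
Step 2. [col 1: M + A ≡ Y (mod 10)] several values work for A in column 1 (M + A ≡ Y (mod 10), carry-in 0); try A=8 ⇒ A=8.
Step 3. [col 1: M + A ≡ Y (mod 10)] in column 1 we have M+A≡Y with carry-in 0; given A=8, Y=5 and digits 5,8 already taken and all letters distinct, that pins M to 7 ⇒ M=7.
Step 4. [col 2: D + W ≡ S (mod 10)] column 2 (D + W ≡ S (mod 10), carry-in 1) doesn't pin D yet; pick D=6 and continue ⇒ D=6.
Step 5. [col 2: D + W ≡ S (mod 10)] no forcing yet in column 2 (carry-in 1); S=9 is free and consistent — try it. So S=9.
Step 6. [col 2: D + W ≡ S (mod 10)] in column 2 we have D+W≡S with carry-in 1; given D=6, S=9 and digits 5,6,7,8,9 already taken and all letters distinct, that pins W to 2 ⇒ W=2.
Step 7. [col 3: E + S ≡ S (mod 10)] column 3 reads E+S+carry(0)=S with S=9; with digits 2,5,6,7,8,9 already taken and all letters distinct, the only value for E is 0. So E=0.
Step 8. [col 5: C + T ≡ Y (mod 10)] column 5 (C + T ≡ Y (mod 10), carry-in 0) doesn't pin C yet; pick C=4 and continue. So C=4.
Step 9. [col 5: C + T ≡ Y (mod 10)] from column 5 (C=4, Y=5, carry-in 0, digits 0,2,4,5,6,7,8,9 already taken and all letters distinct): T must equal 1. So T=1.

Answer: A=8, C=4, D=6, E=0, M=7, S=9, T=1, W=2, Y=5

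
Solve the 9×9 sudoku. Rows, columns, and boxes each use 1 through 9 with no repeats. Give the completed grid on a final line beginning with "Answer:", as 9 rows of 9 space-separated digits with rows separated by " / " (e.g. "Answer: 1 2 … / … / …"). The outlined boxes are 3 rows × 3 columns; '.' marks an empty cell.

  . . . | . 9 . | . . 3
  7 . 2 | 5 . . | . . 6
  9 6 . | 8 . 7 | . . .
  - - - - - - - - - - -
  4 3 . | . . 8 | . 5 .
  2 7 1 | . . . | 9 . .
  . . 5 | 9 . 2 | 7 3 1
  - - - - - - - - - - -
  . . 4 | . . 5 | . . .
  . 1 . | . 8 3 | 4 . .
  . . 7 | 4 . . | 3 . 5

Step 1. [r1c1∈{1,5,8}] across col 1, 1 lands solely at r1c1. So r1c1=1.
Step 2. [r2c8∈{1,4,8,9}] across row 2, 9 lands solely at r2c8. So r2c8=9.
Step 3. [r6c5∈{4,6}] 4 has one home in row 6: r6c5. So r6c5=4.
Step 4. [r5c6∈{6}] r5c6 has the single candidate 6, so r5c6=6.
Step 5. [r6c1∈{6,8}] across row 6, 6 lands solely at r6c1. So r6c1=6.
Step 6. [r1c8∈{2,4,7,8}] 7 has one home in row 1: r1c8. So r1c8=7.
Step 7. [r9c1∈{8}] r9c1 is down to just 8. So r9c1=8.
Step 8. [r4c9∈{2}] r4c9's peers cover all but 2. So r4c9=2.
Step 9. [r8c3∈{6,9}] col 3 places 6 nowhere but r8c3. So r8c3=6.
Step 10. [r8c8∈{2}] r8c8 is down to just 2. So r8c8=2.
Step 11. [r8c4∈{7}] only 7 remains possible at r8c4 ⇒ r8c4=7.
Step 12. [r2c5∈{1,3}] row 2 places 3 nowhere but r2c5 ⇒ r2c5=3.
Step 13. [r3c7∈{1,2,5}] row 3 places 5 nowhere but r3c7 ⇒ r3c7=5.
Step 14. [r3c5∈{1,2}] r3c5 is the only open cell in row 3 admitting 2 ⇒ r3c5=2.
Step 15. [r3c8∈{1,4}] r3c8 is the only open cell in row 3 admitting 1. So r3c8=1.
Step 16. [r7c7∈{1,6,8}] across col 7, 1 lands solely at r7c7 ⇒ r7c7=1.
Step 17. [r1c3∈{8}] nothing but 8 survives at r1c3 ⇒ r1c3=8.
Step 18. [r7c5∈{6}] nothing but 6 survives at r7c5. So r7c5=6.
Step 19. [r9c5∈{1}] nothing but 1 survives at r9c5, so r9c5=1.
Step 20. [r1c6∈{4}] r1c6 has the single candidate 4, so r1c6=4.
Step 21. [r7c8∈{8}] r7c8 is down to just 8 ⇒ r7c8=8.
Step 22. [r9c2∈{2,9}] row 9 places 2 nowhere but r9c2, so r9c2=2.
Step 23. [r5c8∈{4}] nothing but 4 survives at r5c8. So r5c8=4.
Step 24. [r7c2∈{9}] r7c2 has the single candidate 9 ⇒ r7c2=9.
Step 25. [r1c2∈{5}] r1c2's peers cover all but 5. So r1c2=5.
Step 26. [r4c3∈{9}] nothing but 9 survives at r4c3 ⇒ r4c3=9.
Step 27. [r2c2∈{4}] r2c2's peers cover all but 4. So r2c2=4.
Step 28. [r1c7∈{2}] r1c7 is down to just 2, so r1c7=2.
Step 29. [r5c5∈{5}] r5c5 has the single candidate 5. So r5c5=5.
Step 30. [r5c4∈{3}] r5c4's peers cover all but 3 ⇒ r5c4=3.
Step 31. [r7c4∈{2}] nothing but 2 survives at r7c4 ⇒ r7c4=2.
Step 32. [r7c9∈{7}] r7c9's peers cover all but 7 ⇒ r7c9=7.
Step 33. [r2c6∈{1}] nothing but 1 survives at r2c6 ⇒ r2c6=1.
Step 34. [r5c9∈{8}] nothing but 8 survives at r5c9 ⇒ r5c9=8.
Step 35. [r8c9∈{9}] nothing but 9 survives at r8c9 ⇒ r8c9=9.
Step 36. [r4c7∈{6}] only 6 remains possible at r4c7, so r4c7=6.
Step 37. [r3c9∈{4}] r3c9's peers cover all but 4, so r3c9=4.
Step 38. [r9c8∈{6}] r9c8's peers cover all but 6 ⇒ r9c8=6.
Step 39. [r9c6∈{9}] nothing but 9 survives at r9c6. So r9c6=9.
Step 40. [r6c2∈{8}] r6c2 has the single candidate 8. So r6c2=8.
Step 41. [r1c4∈{6}] nothing but 6 survives at r1c4. So r1c4=6.
Step 42. [r8c1∈{5}] r8c1's peers cover all but 5. So r8c1=5.
Step 43. [r7c1∈{3}] r7c1 is down to just 3. So r7c1=3.
Step 44. [r3c3∈{3}] only 3 remains possible at r3c3. So r3c3=3.
Step 45. [r4c4∈{1}] r4c4 is down to just 1. So r4c4=1.
Step 46. [r4c5∈{7}] r4c5 is down to just 7 ⇒ r4c5=7.
Step 47. [r2c7∈{8}] nothing but 8 survives at r2c7. So r2c7=8.

Answer: 1 5 8 6 9 4 2 7 3 / 7 4 2 5 3 1 8 9 6 / 9 6 3 8 2 7 5 1 4 / 4 3 9 1 7 8 6 5 2 / 2 7 1 3 5 6 9 4 8 / 6 8 5 9 4 2 7 3 1 / 3 9 4 2 6 5 1 8 7 / 5 1 6 7 8 3 4 2 9 / 8 2 7 4 1 9 3 6 5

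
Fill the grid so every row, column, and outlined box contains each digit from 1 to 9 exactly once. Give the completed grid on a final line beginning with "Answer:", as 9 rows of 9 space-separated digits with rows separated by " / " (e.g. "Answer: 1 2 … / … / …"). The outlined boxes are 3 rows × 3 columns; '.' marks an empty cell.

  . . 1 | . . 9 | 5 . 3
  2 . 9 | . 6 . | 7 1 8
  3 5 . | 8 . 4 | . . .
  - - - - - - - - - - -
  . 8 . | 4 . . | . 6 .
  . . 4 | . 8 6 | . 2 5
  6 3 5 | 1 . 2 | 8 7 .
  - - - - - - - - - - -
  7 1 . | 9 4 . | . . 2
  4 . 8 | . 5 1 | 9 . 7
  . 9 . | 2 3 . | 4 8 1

Step 1. [r4c9∈{9}] r4c9 has the single candidate 9, so r4c9=9.
Step 2. [r4c5∈{7}] r4c5 is down to just 7, so r4c5=7.
Step 3. [r1c2∈{4,6,7}] across row 1, 6 lands solely at r1c2. So r1c2=6.
Step 4. [r7c7∈{3,6}] 6 has one home in box 9: r7c7. So r7c7=6.
Step 5. [r5c4∈{3}] nothing but 3 survives at r5c4. So r5c4=3.
Step 6. [r4c1∈{1}] r4c1 is down to just 1 ⇒ r4c1=1.
Step 7. [r3c7∈{2}] nothing but 2 survives at r3c7. So r3c7=2.
Step 8. [r7c3∈{3}] only 3 remains possible at r7c3, so r7c3=3.
Step 9. [r4c6∈{5}] r4c6 is down to just 5. So r4c6=5.
Step 10. [r7c8∈{5}] r7c8 is down to just 5, so r7c8=5.
Step 11. [r9c6∈{7}] r9c6 is down to just 7, so r9c6=7.
Step 12. [r5c1∈{9}] r5c1 has the single candidate 9 ⇒ r5c1=9.
Step 13. [r8c2∈{2}] r8c2's peers cover all but 2. So r8c2=2.
Step 14. [r5c7∈{1}] r5c7 is down to just 1 ⇒ r5c7=1.
Step 15. [r6c5∈{9}] r6c5's peers cover all but 9. So r6c5=9.
Step 16. [r1c5∈{2}] r1c5 has the single candidate 2. So r1c5=2.
Step 17. [r3c9∈{6}] r3c9 has the single candidate 6 ⇒ r3c9=6.
Step 18. [r1c4∈{7}] r1c4 has the single candidate 7. So r1c4=7.
Step 19. [r7c6∈{8}] r7c6 is down to just 8. So r7c6=8.
Step 20. [r3c8∈{9}] r3c8 is down to just 9. So r3c8=9.
Step 21. [r3c5∈{1}] nothing but 1 survives at r3c5 ⇒ r3c5=1.
Step 22. [r5c2∈{7}] only 7 remains possible at r5c2 ⇒ r5c2=7.
Step 23. [r4c3∈{2}] r4c3 is down to just 2, so r4c3=2.
Step 24. [r2c2∈{4}] only 4 remains possible at r2c2, so r2c2=4.
Step 25. [r4c7∈{3}] r4c7 is down to just 3, so r4c7=3.
Step 26. [r9c1∈{5}] only 5 remains possible at r9c1 ⇒ r9c1=5.
Step 27. [r2c6∈{3}] r2c6's peers cover all but 3, so r2c6=3.
Step 28. [r8c8∈{3}] r8c8's peers cover all but 3 ⇒ r8c8=3.
Step 29. [r8c4∈{6}] r8c4 has the single candidate 6. So r8c4=6.
Step 30. [r1c1∈{8}] nothing but 8 survives at r1c1 ⇒ r1c1=8.
Step 31. [r1c8∈{4}] nothing but 4 survives at r1c8 ⇒ r1c8=4.
Step 32. [r6c9∈{4}] r6c9 is down to just 4, so r6c9=4.
Step 33. [r2c4∈{5}] r2c4's peers cover all but 5 ⇒ r2c4=5.
Step 34. [r9c3∈{6}] nothing but 6 survives at r9c3, so r9c3=6.
Step 35. [r3c3∈{7}] only 7 remains possible at r3c3 ⇒ r3c3=7.

Answer: 8 6 1 7 2 9 5 4 3 / 2 4 9 5 6 3 7 1 8 / 3 5 7 8 1 4 2 9 6 / 1 8 2 4 7 5 3 6 9 / 9 7 4 3 8 6 1 2 5 / 6 3 5 1 9 2 8 7 4 / 7 1 3 9 4 8 6 5 2 / 4 2 8 6 5 1 9 3 7 / 5 9 6 2 3 7 4 8 1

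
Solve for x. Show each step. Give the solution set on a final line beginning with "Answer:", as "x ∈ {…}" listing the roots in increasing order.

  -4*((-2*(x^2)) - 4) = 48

Step 1. [-4*((-2*(x^2)) - 4) = 48] -4 out front; divide by -4 ⇒ div: (-2*(x^2)) - 4 = -12.
Step 2. [(-2*(x^2)) - 4 = -12] common factor -2 (LHS and -12) — divide through, so factor: (x^2) + 2 = 6.
Step 3. [(x^2) + 2 = 6] the outer +2 inverts by subtracting 2. So sub: x^2 = 4.
Step 4. [x^2 = 4] √ both sides: 4 ≥ 0 gives two branches. So sqrt: x = 2 or -2.

Answer: x ∈ {-2, 2}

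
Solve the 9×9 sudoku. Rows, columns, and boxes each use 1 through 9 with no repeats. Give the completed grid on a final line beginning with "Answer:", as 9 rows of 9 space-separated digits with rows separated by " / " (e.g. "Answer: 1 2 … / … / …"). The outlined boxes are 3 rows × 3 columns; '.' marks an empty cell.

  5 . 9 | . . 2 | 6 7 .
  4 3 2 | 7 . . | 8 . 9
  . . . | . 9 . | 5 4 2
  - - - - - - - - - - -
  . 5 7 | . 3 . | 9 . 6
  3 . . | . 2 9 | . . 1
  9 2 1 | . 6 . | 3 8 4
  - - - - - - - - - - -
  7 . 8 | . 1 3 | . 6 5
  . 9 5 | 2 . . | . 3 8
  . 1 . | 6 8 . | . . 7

Step 1. [r1c4∈{1,3,4,8}] r1c4 is the only open cell in row 1 admitting 1 ⇒ r1c4=1.
Step 2. [r3c3∈{6}] only 6 remains possible at r3c3, so r3c3=6.
Step 3. [r3c6∈{8}] r3c6 has the single candidate 8. So r3c6=8.
Step 4. [r7c2∈{4}] r7c2 is down to just 4. So r7c2=4.
Step 5. [r9c6∈{4,5}] r9c6 is the only open cell in row 9 admitting 5, so r9c6=5.
Step 6. [r7c7∈{2}] r7c7 has the single candidate 2. So r7c7=2.
Step 7. [r8c5∈{4,7}] across col 5, 7 lands solely at r8c5 ⇒ r8c5=7.
Step 8. [r8c6∈{4}] r8c6's peers cover all but 4, so r8c6=4.
Step 9. [r4c1∈{8}] r4c1 is down to just 8. So r4c1=8.
Step 10. [r5c4∈{4,5,8}] row 5 places 8 nowhere but r5c4, so r5c4=8.
Step 11. [r1c9∈{3}] r1c9 is down to just 3 ⇒ r1c9=3.
Step 12. [r8c7∈{1}] r8c7 is down to just 1. So r8c7=1.
Step 13. [r4c4∈{4}] r4c4 is down to just 4 ⇒ r4c4=4.
Step 14. [r9c8∈{9}] r9c8's peers cover all but 9 ⇒ r9c8=9.
Step 15. [r9c1∈{2}] r9c1 has the single candidate 2, so r9c1=2.
Step 16. [r2c6∈{6}] nothing but 6 survives at r2c6, so r2c6=6.
Step 17. [r7c4∈{9}] r7c4 has the single candidate 9. So r7c4=9.
Step 18. [r4c6∈{1}] nothing but 1 survives at r4c6. So r4c6=1.
Step 19. [r6c4∈{5}] r6c4's peers cover all but 5 ⇒ r6c4=5.
Step 20. [r2c8∈{1}] only 1 remains possible at r2c8. So r2c8=1.
Step 21. [r5c2∈{6}] r5c2 is down to just 6. So r5c2=6.
Step 22. [r2c5∈{5}] r2c5 is down to just 5. So r2c5=5.
Step 23. [r3c2∈{7}] nothing but 7 survives at r3c2 ⇒ r3c2=7.
Step 24. [r8c1∈{6}] nothing but 6 survives at r8c1. So r8c1=6.
Step 25. [r9c7∈{4}] r9c7 has the single candidate 4. So r9c7=4.
Step 26. [r3c1∈{1}] nothing but 1 survives at r3c1, so r3c1=1.
Step 27. [r1c2∈{8}] nothing but 8 survives at r1c2 ⇒ r1c2=8.
Step 28. [r6c6∈{7}] r6c6 has the single candidate 7 ⇒ r6c6=7.
Step 29. [r3c4∈{3}] r3c4's peers cover all but 3, so r3c4=3.
Step 30. [r5c7∈{7}] r5c7 is down to just 7 ⇒ r5c7=7.
Step 31. [r4c8∈{2}] only 2 remains possible at r4c8, so r4c8=2.
Step 32. [r9c3∈{3}] r9c3's peers cover all but 3, so r9c3=3.
Step 33. [r5c3∈{4}] r5c3 is down to just 4. So r5c3=4.
Step 34. [r5c8∈{5}] only 5 remains possible at r5c8. So r5c8=5.
Step 35. [r1c5∈{4}] r1c5 has the single candidate 4, so r1c5=4.

Answer: 5 8 9 1 4 2 6 7 3 / 4 3 2 7 5 6 8 1 9 / 1 7 6 3 9 8 5 4 2 / 8 5 7 4 3 1 9 2 6 / 3 6 4 8 2 9 7 5 1 / 9 2 1 5 6 7 3 8 4 / 7 4 8 9 1 3 2 6 5 / 6 9 5 2 7 4 1 3 8 / 2 1 3 6 8 5 4 9 7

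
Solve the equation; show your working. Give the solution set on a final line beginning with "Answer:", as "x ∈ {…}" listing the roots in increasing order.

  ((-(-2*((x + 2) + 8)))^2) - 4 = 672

Step 1. [((-(-2*((x + 2) + 8)))^2) - 4 = 672] 4 comes off first (add 4), so sub: (-(-2*((x + 2) + 8)))^2 = 676.
Step 2. [(-(-2*((x + 2) + 8)))^2 = 676] √ both sides: 676 ≥ 0 gives two branches, so sqrt: -(-2*((x + 2) + 8)) = 26 or -26.
Step 3. [-(-2*((x + 2) + 8)) = 26 or -26] LHS negated; negate both sides ⇒ neg: -2*((x + 2) + 8) = -26 or 26.
Step 4. [-2*((x + 2) + 8) = -26 or 26] divide by the outer -2, so div: (x + 2) + 8 = 13 or -13.
Step 5. [(x + 2) + 8 = 13 or -13] subtract 8: x sits inside (… + 8). So sub: x + 2 = 5 or -21.
Step 6. [x + 2 = 5 or -21] subtract 2: x sits inside (… + 2). So sub: x = 3 or -23.

Answer: x ∈ {-23, 3}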